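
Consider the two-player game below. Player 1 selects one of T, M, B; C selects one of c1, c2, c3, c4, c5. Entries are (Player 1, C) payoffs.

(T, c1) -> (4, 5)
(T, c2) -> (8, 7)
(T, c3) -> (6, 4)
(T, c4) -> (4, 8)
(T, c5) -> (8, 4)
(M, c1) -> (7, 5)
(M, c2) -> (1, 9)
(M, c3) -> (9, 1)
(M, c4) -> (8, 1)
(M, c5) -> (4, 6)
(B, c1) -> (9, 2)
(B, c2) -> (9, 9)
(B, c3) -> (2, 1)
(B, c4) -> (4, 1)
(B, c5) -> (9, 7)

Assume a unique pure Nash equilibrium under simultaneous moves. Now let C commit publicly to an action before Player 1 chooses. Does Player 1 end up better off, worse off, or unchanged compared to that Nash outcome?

Solve by backward induction (C leads).
- c1: Player 1 compares 4, 7, 9 and picks B; C would get 2.
- c2: Player 1 compares 8, 1, 9 and picks B; C would get 9.
- c3: Player 1 compares 6, 9, 2 and picks M; C would get 1.
- c4: Player 1 compares 4, 8, 4 and picks M; C would get 1.
- c5: Player 1 compares 8, 4, 9 and picks B; C would get 7.
C's induced payoffs are 2, 9, 1, 1, 7, so C commits to c2. Subgame-perfect outcome: (B, c2) with payoffs (9, 9).
For the simultaneous game, intersect best replies.
Player 1's best replies: c1→B; c2→B; c3→M; c4→M; c5→B.
C's best replies: T→c4; M→c2; B→c2.
Only (B, c2) has each player best-responding; Nash payoffs (9, 9).
Player 1 earns 9 sequentially versus 9 at the Nash outcome: unchanged.

unchanged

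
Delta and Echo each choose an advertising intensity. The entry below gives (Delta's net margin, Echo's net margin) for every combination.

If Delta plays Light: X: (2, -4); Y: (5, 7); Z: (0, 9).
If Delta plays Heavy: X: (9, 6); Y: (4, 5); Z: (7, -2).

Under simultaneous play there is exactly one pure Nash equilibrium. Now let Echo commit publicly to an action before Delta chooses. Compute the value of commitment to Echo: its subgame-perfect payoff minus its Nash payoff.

1

Backward induction with Echo moving first.
- X: Delta compares 2, 9 and picks Heavy; Echo would get 6.
- Y: Delta compares 5, 4 and picks Light; Echo would get 7.
- Z: Delta compares 0, 7 and picks Heavy; Echo would get -2.
Maximizing over 6, 7, -2, Echo chooses Y. Subgame-perfect outcome: (Light, Y) with payoffs (5, 7).
Now find the simultaneous Nash equilibrium.
Delta's best replies: X→Heavy; Y→Light; Z→Heavy.
Echo's best replies: Light→Z; Heavy→X.
The unique mutual best reply is (Heavy, X), giving (9, 6).
Echo's commitment gain: 7 − 6 = 1.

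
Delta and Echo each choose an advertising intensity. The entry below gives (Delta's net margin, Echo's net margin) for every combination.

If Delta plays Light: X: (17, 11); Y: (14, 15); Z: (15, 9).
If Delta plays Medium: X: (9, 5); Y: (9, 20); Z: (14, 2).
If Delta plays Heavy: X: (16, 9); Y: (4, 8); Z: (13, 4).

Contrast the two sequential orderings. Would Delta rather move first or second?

first

If Delta leads: Echo's best replies are Light→Y, Medium→Y, Heavy→X; Delta's induced payoffs 14, 9, 16; outcome (Heavy, X), payoffs (16, 9).
If Echo leads: Delta's best replies are X→Light, Y→Light, Z→Light; Echo's induced payoffs 11, 15, 9; outcome (Light, Y), payoffs (14, 15).
Delta gets 16 moving first and 14 moving second, so Delta prefers to move first.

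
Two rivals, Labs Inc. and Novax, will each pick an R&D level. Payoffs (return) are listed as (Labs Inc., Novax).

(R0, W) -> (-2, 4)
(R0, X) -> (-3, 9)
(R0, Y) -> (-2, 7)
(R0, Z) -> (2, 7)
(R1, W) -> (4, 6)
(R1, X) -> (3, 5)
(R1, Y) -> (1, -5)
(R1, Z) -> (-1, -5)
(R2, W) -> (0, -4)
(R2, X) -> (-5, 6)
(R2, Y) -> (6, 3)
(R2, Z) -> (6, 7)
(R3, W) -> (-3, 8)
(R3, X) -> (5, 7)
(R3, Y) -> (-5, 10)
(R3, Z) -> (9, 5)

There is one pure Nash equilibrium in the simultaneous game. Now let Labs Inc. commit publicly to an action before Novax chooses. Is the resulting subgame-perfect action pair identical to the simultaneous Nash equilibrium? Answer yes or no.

no

Work backward from Novax's decision.
- R0: Novax compares 4, 9, 7, 7 and picks X; Labs Inc. would get -3.
- R1: Novax compares 6, 5, -5, -5 and picks W; Labs Inc. would get 4.
- R2: Novax compares -4, 6, 3, 7 and picks Z; Labs Inc. would get 6.
- R3: Novax compares 8, 7, 10, 5 and picks Y; Labs Inc. would get -5.
Labs Inc.'s induced payoffs are -3, 4, 6, -5, so Labs Inc. commits to R2. Subgame-perfect outcome: (R2, Z) with payoffs (6, 7).
Under simultaneous play:
Labs Inc.'s best replies: W→R1; X→R3; Y→R2; Z→R3.
Novax's best replies: R0→X; R1→W; R2→Z; R3→Y.
The unique mutual best reply is (R1, W), giving (4, 6).
Sequential outcome (R2, Z) differs from the Nash profile (R1, W).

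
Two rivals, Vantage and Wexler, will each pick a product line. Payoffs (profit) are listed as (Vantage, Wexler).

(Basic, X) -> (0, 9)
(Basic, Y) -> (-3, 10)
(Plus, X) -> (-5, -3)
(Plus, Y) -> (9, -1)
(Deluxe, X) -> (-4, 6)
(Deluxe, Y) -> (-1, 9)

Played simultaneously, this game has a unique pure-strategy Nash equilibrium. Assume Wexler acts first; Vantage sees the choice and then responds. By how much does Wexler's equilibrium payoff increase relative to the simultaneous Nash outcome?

Solve by backward induction (Wexler leads).
- X → Vantage plays Basic (best of 0, -5, -4); Wexler gets 9.
- Y → Vantage plays Plus (best of -3, 9, -1); Wexler gets -1.
Wexler's induced payoffs are 9, -1, so Wexler commits to X. Subgame-perfect outcome: (Basic, X) with payoffs (0, 9).
Now find the simultaneous Nash equilibrium.
Vantage's best replies: X→Basic; Y→Plus.
Wexler's best replies: Basic→Y; Plus→Y; Deluxe→Y.
The unique mutual best reply is (Plus, Y), giving (9, -1).
Wexler's commitment gain: 9 − -1 = 10.

10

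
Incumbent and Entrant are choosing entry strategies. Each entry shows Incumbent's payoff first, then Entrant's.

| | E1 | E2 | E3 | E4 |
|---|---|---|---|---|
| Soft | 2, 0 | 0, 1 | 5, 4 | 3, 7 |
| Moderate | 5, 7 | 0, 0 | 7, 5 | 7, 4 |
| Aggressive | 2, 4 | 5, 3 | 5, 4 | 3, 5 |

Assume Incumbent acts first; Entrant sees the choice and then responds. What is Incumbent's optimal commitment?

Moderate

Solve by backward induction (Incumbent leads).
- Soft: Entrant compares 0, 1, 4, 7 and picks E4; Incumbent would get 3.
- Moderate: Entrant compares 7, 0, 5, 4 and picks E1; Incumbent would get 5.
- Aggressive: Entrant compares 4, 3, 4, 5 and picks E4; Incumbent would get 3.
Maximizing over 3, 5, 3, Incumbent chooses Moderate. Subgame-perfect outcome: (Moderate, E1) with payoffs (5, 7).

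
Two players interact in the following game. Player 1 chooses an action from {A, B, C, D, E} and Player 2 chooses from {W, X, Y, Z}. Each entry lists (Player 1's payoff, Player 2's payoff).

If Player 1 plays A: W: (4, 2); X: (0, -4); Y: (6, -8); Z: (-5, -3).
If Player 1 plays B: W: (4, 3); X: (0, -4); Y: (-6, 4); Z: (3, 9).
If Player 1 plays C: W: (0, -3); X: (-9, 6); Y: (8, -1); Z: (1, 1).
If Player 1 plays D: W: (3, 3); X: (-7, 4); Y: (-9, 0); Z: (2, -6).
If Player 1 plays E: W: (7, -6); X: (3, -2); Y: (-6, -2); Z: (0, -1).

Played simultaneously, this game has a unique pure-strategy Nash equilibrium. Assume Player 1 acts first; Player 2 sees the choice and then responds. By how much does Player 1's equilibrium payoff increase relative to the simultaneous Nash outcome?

Player 2 best-responds to each possible Player 1 move:
- A → Player 2 plays W (best of 2, -4, -8, -3); Player 1 gets 4.
- B → Player 2 plays Z (best of 3, -4, 4, 9); Player 1 gets 3.
- C → Player 2 plays X (best of -3, 6, -1, 1); Player 1 gets -9.
- D → Player 2 plays X (best of 3, 4, 0, -6); Player 1 gets -7.
- E → Player 2 plays Z (best of -6, -2, -2, -1); Player 1 gets 0.
Player 1's induced payoffs are 4, 3, -9, -7, 0, so Player 1 commits to A. Subgame-perfect outcome: (A, W) with payoffs (4, 2).
Under simultaneous play:
Player 1's best replies: W→E; X→E; Y→C; Z→B.
Player 2's best replies: A→W; B→Z; C→X; D→X; E→Z.
The unique mutual best reply is (B, Z), giving (3, 9).
Player 1's commitment gain: 4 − 3 = 1.

1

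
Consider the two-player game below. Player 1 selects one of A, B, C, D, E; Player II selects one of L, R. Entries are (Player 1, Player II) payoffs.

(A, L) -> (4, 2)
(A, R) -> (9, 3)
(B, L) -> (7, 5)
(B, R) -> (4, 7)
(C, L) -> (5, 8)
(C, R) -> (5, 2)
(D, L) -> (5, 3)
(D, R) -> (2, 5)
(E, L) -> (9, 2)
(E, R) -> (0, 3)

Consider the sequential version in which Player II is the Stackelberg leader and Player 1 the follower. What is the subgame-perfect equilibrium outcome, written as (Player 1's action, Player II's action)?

(A, R)

Solve by backward induction (Player II leads).
- L: BR = E, leader payoff 2.
- R: BR = A, leader payoff 3.
Player II's induced payoffs are 2, 3, so Player II commits to R. Subgame-perfect outcome: (A, R) with payoffs (9, 3).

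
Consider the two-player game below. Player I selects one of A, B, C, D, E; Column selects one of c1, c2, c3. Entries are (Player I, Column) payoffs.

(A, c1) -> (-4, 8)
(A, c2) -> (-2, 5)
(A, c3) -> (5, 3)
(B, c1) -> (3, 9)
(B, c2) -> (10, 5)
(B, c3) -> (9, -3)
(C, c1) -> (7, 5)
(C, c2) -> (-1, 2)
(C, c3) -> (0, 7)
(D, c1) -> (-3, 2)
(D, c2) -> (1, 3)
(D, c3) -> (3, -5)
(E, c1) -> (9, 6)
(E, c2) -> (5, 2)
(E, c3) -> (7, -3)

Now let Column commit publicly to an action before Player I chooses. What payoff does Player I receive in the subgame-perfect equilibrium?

9

Player I best-responds to each possible Column move:
- c1: BR = E, leader payoff 6.
- c2: BR = B, leader payoff 5.
- c3: BR = B, leader payoff -3.
Column's induced payoffs are 6, 5, -3, so Column commits to c1. Subgame-perfect outcome: (E, c1) with payoffs (9, 6).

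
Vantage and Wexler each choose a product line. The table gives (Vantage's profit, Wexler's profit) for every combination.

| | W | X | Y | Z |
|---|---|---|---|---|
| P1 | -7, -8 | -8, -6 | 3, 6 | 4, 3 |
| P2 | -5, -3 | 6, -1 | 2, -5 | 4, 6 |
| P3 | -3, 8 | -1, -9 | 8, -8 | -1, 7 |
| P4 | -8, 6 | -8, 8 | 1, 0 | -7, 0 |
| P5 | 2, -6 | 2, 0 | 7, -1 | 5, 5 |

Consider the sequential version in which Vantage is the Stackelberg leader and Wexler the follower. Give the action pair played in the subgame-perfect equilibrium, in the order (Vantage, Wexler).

Work backward from Wexler's decision.
- P1: BR = Y, leader payoff 3.
- P2: BR = Z, leader payoff 4.
- P3: BR = W, leader payoff -3.
- P4: BR = X, leader payoff -8.
- P5: BR = Z, leader payoff 5.
Vantage's induced payoffs are 3, 4, -3, -8, 5, so Vantage commits to P5. Subgame-perfect outcome: (P5, Z) with payoffs (5, 5).

(P5, Z)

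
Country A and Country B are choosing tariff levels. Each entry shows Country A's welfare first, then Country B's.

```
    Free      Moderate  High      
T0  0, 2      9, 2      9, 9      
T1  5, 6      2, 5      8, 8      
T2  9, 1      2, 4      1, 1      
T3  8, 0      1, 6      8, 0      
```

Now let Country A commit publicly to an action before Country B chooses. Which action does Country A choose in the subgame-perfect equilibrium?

Country B best-responds to each possible Country A move:
- T0: Country B compares 2, 2, 9 and picks High; Country A would get 9.
- T1: Country B compares 6, 5, 8 and picks High; Country A would get 8.
- T2: Country B compares 1, 4, 1 and picks Moderate; Country A would get 2.
- T3: Country B compares 0, 6, 0 and picks Moderate; Country A would get 1.
Among 9, 8, 2, 1, the best is 9 at T0. Subgame-perfect outcome: (T0, High) with payoffs (9, 9).

T0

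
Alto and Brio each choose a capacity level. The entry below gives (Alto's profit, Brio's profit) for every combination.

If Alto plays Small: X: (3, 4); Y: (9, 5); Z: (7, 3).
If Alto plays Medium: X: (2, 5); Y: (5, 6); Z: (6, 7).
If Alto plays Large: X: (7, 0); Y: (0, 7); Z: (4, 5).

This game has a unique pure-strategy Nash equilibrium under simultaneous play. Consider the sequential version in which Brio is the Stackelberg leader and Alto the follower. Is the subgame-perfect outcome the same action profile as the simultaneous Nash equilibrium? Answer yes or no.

Alto best-responds to each possible Brio move:
- X: BR = Large, leader payoff 0.
- Y: BR = Small, leader payoff 5.
- Z: BR = Small, leader payoff 3.
Brio's induced payoffs are 0, 5, 3, so Brio commits to Y. Subgame-perfect outcome: (Small, Y) with payoffs (9, 5).
Under simultaneous play:
Alto's best replies: X→Large; Y→Small; Z→Small.
Brio's best replies: Small→Y; Medium→Z; Large→Y.
Only (Small, Y) has each player best-responding; Nash payoffs (9, 5).
Sequential outcome (Small, Y) coincides with the Nash profile (Small, Y).

yes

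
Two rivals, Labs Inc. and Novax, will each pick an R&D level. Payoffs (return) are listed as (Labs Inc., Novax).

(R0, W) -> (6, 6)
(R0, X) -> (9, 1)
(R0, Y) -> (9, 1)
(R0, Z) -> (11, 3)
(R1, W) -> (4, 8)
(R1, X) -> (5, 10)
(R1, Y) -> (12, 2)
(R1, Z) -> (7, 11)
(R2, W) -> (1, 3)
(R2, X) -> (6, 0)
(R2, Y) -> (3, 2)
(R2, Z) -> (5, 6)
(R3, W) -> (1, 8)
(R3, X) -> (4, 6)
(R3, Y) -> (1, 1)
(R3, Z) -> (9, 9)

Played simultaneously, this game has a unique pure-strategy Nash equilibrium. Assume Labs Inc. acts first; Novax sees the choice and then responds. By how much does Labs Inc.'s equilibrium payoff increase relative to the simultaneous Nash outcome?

3

Novax best-responds to each possible Labs Inc. move:
- R0: BR = W, leader payoff 6.
- R1: BR = Z, leader payoff 7.
- R2: BR = Z, leader payoff 5.
- R3: BR = Z, leader payoff 9.
Labs Inc.'s induced payoffs are 6, 7, 5, 9, so Labs Inc. commits to R3. Subgame-perfect outcome: (R3, Z) with payoffs (9, 9).
Under simultaneous play:
Labs Inc.'s best replies: W→R0; X→R0; Y→R1; Z→R0.
Novax's best replies: R0→W; R1→Z; R2→Z; R3→Z.
The unique mutual best reply is (R0, W), giving (6, 6).
Labs Inc.'s commitment gain: 9 − 6 = 3.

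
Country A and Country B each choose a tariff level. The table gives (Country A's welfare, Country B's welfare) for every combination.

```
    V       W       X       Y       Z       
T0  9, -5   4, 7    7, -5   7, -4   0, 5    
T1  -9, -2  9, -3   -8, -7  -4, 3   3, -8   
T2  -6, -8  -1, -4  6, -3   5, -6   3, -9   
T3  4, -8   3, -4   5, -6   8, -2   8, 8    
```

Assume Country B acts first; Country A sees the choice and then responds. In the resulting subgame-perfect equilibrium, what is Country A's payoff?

8

Solve by backward induction (Country B leads).
- V → Country A plays T0 (best of 9, -9, -6, 4); Country B gets -5.
- W → Country A plays T1 (best of 4, 9, -1, 3); Country B gets -3.
- X → Country A plays T0 (best of 7, -8, 6, 5); Country B gets -5.
- Y → Country A plays T3 (best of 7, -4, 5, 8); Country B gets -2.
- Z → Country A plays T3 (best of 0, 3, 3, 8); Country B gets 8.
Country B's induced payoffs are -5, -3, -5, -2, 8, so Country B commits to Z. Subgame-perfect outcome: (T3, Z) with payoffs (8, 8).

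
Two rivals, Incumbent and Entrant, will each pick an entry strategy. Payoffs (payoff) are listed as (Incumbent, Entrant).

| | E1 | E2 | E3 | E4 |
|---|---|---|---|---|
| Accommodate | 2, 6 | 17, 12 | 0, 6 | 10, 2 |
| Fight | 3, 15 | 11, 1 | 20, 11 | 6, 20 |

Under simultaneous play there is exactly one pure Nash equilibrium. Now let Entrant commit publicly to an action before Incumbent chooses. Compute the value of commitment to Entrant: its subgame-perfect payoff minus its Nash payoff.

3

Solve by backward induction (Entrant leads).
- E1: BR = Fight, leader payoff 15.
- E2: BR = Accommodate, leader payoff 12.
- E3: BR = Fight, leader payoff 11.
- E4: BR = Accommodate, leader payoff 2.
Among 15, 12, 11, 2, the best is 15 at E1. Subgame-perfect outcome: (Fight, E1) with payoffs (3, 15).
Now find the simultaneous Nash equilibrium.
Incumbent's best replies: E1→Fight; E2→Accommodate; E3→Fight; E4→Accommodate.
Entrant's best replies: Accommodate→E2; Fight→E4.
The unique mutual best reply is (Accommodate, E2), giving (17, 12).
Entrant's commitment gain: 15 − 12 = 3.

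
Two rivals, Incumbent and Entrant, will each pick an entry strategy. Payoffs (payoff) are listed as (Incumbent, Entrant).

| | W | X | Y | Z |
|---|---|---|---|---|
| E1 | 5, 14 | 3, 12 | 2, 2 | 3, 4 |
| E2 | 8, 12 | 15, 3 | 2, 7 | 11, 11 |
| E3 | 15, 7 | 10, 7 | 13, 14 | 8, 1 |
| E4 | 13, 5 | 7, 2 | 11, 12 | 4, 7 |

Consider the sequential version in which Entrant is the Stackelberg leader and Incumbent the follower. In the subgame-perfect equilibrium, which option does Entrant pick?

Y

Work backward from Incumbent's decision.
- W: Incumbent compares 5, 8, 15, 13 and picks E3; Entrant would get 7.
- X: Incumbent compares 3, 15, 10, 7 and picks E2; Entrant would get 3.
- Y: Incumbent compares 2, 2, 13, 11 and picks E3; Entrant would get 14.
- Z: Incumbent compares 3, 11, 8, 4 and picks E2; Entrant would get 11.
Among 7, 3, 14, 11, the best is 14 at Y. Subgame-perfect outcome: (E3, Y) with payoffs (13, 14).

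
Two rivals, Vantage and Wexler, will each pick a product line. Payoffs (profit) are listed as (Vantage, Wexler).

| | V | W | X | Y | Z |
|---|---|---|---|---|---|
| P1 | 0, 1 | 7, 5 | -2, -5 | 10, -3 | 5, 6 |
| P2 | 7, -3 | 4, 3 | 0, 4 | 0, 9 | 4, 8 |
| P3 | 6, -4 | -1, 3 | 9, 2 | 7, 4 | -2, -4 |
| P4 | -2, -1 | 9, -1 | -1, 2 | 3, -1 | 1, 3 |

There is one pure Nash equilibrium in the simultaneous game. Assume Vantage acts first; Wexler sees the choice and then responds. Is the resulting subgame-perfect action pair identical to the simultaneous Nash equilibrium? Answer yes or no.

no

Backward induction with Vantage moving first.
- P1 → Wexler plays Z (best of 1, 5, -5, -3, 6); Vantage gets 5.
- P2 → Wexler plays Y (best of -3, 3, 4, 9, 8); Vantage gets 0.
- P3 → Wexler plays Y (best of -4, 3, 2, 4, -4); Vantage gets 7.
- P4 → Wexler plays Z (best of -1, -1, 2, -1, 3); Vantage gets 1.
Among 5, 0, 7, 1, the best is 7 at P3. Subgame-perfect outcome: (P3, Y) with payoffs (7, 4).
Under simultaneous play:
Vantage's best replies: V→P2; W→P4; X→P3; Y→P1; Z→P1.
Wexler's best replies: P1→Z; P2→Y; P3→Y; P4→Z.
Only (P1, Z) has each player best-responding; Nash payoffs (5, 6).
Sequential outcome (P3, Y) differs from the Nash profile (P1, Z).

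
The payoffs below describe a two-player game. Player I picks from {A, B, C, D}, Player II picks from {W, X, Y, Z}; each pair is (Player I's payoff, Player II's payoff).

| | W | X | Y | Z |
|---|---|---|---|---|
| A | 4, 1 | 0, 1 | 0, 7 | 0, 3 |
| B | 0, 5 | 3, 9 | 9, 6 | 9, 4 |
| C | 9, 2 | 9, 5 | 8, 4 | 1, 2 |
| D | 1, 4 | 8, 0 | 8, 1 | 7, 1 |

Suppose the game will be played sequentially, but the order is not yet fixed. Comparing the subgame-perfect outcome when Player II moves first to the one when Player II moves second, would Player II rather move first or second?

first

If Player I leads: Player II's best replies are A→Y, B→X, C→X, D→W; Player I's induced payoffs 0, 3, 9, 1; outcome (C, X), payoffs (9, 5).
If Player II leads: Player I's best replies are W→C, X→C, Y→B, Z→B; Player II's induced payoffs 2, 5, 6, 4; outcome (B, Y), payoffs (9, 6).
Player II gets 6 moving first and 5 moving second, so Player II prefers to move first.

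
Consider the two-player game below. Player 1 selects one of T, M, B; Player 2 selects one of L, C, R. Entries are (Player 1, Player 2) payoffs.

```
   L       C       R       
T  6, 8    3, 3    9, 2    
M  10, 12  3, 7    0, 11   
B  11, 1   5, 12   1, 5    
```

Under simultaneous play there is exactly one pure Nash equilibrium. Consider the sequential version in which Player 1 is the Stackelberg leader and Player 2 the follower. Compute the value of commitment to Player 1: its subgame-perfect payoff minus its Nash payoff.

5

Solve by backward induction (Player 1 leads).
- T → Player 2 plays L (best of 8, 3, 2); Player 1 gets 6.
- M → Player 2 plays L (best of 12, 7, 11); Player 1 gets 10.
- B → Player 2 plays C (best of 1, 12, 5); Player 1 gets 5.
Among 6, 10, 5, the best is 10 at M. Subgame-perfect outcome: (M, L) with payoffs (10, 12).
Now find the simultaneous Nash equilibrium.
Player 1's best replies: L→B; C→B; R→T.
Player 2's best replies: T→L; M→L; B→C.
Only (B, C) has each player best-responding; Nash payoffs (5, 12).
Player 1's commitment gain: 10 − 5 = 5.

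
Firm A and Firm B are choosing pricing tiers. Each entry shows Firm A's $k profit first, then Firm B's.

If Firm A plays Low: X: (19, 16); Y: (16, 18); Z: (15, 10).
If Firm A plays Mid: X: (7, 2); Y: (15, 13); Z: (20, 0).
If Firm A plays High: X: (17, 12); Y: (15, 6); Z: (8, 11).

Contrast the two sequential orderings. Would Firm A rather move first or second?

If Firm A leads: Firm B's best replies are Low→Y, Mid→Y, High→X; Firm A's induced payoffs 16, 15, 17; outcome (High, X), payoffs (17, 12).
If Firm B leads: Firm A's best replies are X→Low, Y→Low, Z→Mid; Firm B's induced payoffs 16, 18, 0; outcome (Low, Y), payoffs (16, 18).
Firm A gets 17 moving first and 16 moving second, so Firm A prefers to move first.

first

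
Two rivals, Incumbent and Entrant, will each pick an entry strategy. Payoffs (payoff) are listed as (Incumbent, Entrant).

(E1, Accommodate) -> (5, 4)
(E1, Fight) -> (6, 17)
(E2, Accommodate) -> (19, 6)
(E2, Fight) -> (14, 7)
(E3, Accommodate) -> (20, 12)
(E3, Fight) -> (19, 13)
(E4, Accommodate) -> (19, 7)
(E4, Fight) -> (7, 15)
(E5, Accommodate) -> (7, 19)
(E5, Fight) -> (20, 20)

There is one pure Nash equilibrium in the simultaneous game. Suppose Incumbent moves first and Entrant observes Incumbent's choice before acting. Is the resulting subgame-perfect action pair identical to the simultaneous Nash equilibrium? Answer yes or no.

Backward induction with Incumbent moving first.
- E1 → Entrant plays Fight (best of 4, 17); Incumbent gets 6.
- E2 → Entrant plays Fight (best of 6, 7); Incumbent gets 14.
- E3 → Entrant plays Fight (best of 12, 13); Incumbent gets 19.
- E4 → Entrant plays Fight (best of 7, 15); Incumbent gets 7.
- E5 → Entrant plays Fight (best of 19, 20); Incumbent gets 20.
Incumbent's induced payoffs are 6, 14, 19, 7, 20, so Incumbent commits to E5. Subgame-perfect outcome: (E5, Fight) with payoffs (20, 20).
For the simultaneous game, intersect best replies.
Incumbent's best replies: Accommodate→E3; Fight→E5.
Entrant's best replies: E1→Fight; E2→Fight; E3→Fight; E4→Fight; E5→Fight.
Only (E5, Fight) has each player best-responding; Nash payoffs (20, 20).
Sequential outcome (E5, Fight) coincides with the Nash profile (E5, Fight).

yes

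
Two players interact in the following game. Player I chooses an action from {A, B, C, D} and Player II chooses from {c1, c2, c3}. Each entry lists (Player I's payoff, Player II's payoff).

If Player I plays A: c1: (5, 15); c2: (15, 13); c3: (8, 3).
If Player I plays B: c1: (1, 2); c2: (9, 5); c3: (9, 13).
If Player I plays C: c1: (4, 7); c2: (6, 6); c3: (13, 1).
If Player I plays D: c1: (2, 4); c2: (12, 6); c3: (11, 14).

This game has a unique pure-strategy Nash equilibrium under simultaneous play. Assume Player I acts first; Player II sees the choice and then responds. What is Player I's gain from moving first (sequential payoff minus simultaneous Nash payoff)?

6

Solve by backward induction (Player I leads).
- A → Player II plays c1 (best of 15, 13, 3); Player I gets 5.
- B → Player II plays c3 (best of 2, 5, 13); Player I gets 9.
- C → Player II plays c1 (best of 7, 6, 1); Player I gets 4.
- D → Player II plays c3 (best of 4, 6, 14); Player I gets 11.
Among 5, 9, 4, 11, the best is 11 at D. Subgame-perfect outcome: (D, c3) with payoffs (11, 14).
Under simultaneous play:
Player I's best replies: c1→A; c2→A; c3→C.
Player II's best replies: A→c1; B→c3; C→c1; D→c3.
The unique mutual best reply is (A, c1), giving (5, 15).
Player I's commitment gain: 11 − 5 = 6.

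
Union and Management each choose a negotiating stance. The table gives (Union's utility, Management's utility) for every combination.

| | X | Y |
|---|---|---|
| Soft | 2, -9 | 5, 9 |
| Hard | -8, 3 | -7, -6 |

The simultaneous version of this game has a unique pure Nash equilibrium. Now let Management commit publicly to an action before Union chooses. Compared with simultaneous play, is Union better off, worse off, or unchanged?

unchanged

Solve by backward induction (Management leads).
- X → Union plays Soft (best of 2, -8); Management gets -9.
- Y → Union plays Soft (best of 5, -7); Management gets 9.
Among -9, 9, the best is 9 at Y. Subgame-perfect outcome: (Soft, Y) with payoffs (5, 9).
For the simultaneous game, intersect best replies.
Union's best replies: X→Soft; Y→Soft.
Management's best replies: Soft→Y; Hard→X.
Only (Soft, Y) has each player best-responding; Nash payoffs (5, 9).
Union earns 5 sequentially versus 5 at the Nash outcome: unchanged.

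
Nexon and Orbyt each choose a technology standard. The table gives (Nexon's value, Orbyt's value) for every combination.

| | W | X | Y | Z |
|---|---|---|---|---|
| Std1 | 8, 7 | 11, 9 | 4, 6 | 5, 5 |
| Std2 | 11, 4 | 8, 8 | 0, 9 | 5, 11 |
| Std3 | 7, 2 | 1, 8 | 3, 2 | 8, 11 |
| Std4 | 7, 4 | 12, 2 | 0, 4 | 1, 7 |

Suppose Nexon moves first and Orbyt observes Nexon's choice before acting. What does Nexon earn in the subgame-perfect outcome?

11

Backward induction with Nexon moving first.
- Std1: Orbyt compares 7, 9, 6, 5 and picks X; Nexon would get 11.
- Std2: Orbyt compares 4, 8, 9, 11 and picks Z; Nexon would get 5.
- Std3: Orbyt compares 2, 8, 2, 11 and picks Z; Nexon would get 8.
- Std4: Orbyt compares 4, 2, 4, 7 and picks Z; Nexon would get 1.
Maximizing over 11, 5, 8, 1, Nexon chooses Std1. Subgame-perfect outcome: (Std1, X) with payoffs (11, 9).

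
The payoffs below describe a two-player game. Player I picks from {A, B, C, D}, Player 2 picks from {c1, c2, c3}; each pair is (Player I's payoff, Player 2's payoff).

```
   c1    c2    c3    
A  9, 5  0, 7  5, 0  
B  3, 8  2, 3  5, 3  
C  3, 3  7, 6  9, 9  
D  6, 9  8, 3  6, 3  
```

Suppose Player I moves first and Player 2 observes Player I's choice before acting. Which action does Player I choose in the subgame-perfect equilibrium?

Work backward from Player 2's decision.
- A: Player 2 compares 5, 7, 0 and picks c2; Player I would get 0.
- B: Player 2 compares 8, 3, 3 and picks c1; Player I would get 3.
- C: Player 2 compares 3, 6, 9 and picks c3; Player I would get 9.
- D: Player 2 compares 9, 3, 3 and picks c1; Player I would get 6.
Maximizing over 0, 3, 9, 6, Player I chooses C. Subgame-perfect outcome: (C, c3) with payoffs (9, 9).

C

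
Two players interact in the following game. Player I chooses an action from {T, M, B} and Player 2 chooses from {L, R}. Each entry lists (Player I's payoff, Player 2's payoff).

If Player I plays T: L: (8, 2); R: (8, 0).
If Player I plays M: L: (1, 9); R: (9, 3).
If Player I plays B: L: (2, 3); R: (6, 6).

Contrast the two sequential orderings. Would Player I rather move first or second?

second

If Player I leads: Player 2's best replies are T→L, M→L, B→R; Player I's induced payoffs 8, 1, 6; outcome (T, L), payoffs (8, 2).
If Player 2 leads: Player I's best replies are L→T, R→M; Player 2's induced payoffs 2, 3; outcome (M, R), payoffs (9, 3).
Player I gets 8 moving first and 9 moving second, so Player I prefers to move second.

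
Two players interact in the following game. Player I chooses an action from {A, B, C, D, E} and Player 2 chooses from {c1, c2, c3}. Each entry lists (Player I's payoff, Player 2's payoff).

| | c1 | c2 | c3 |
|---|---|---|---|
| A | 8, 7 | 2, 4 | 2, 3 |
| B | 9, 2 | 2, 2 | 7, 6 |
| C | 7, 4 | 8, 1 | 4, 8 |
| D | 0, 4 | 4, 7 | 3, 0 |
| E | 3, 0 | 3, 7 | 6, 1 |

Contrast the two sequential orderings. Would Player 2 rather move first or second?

If Player I leads: Player 2's best replies are A→c1, B→c3, C→c3, D→c2, E→c2; Player I's induced payoffs 8, 7, 4, 4, 3; outcome (A, c1), payoffs (8, 7).
If Player 2 leads: Player I's best replies are c1→B, c2→C, c3→B; Player 2's induced payoffs 2, 1, 6; outcome (B, c3), payoffs (7, 6).
Player 2 gets 6 moving first and 7 moving second, so Player 2 prefers to move second.

second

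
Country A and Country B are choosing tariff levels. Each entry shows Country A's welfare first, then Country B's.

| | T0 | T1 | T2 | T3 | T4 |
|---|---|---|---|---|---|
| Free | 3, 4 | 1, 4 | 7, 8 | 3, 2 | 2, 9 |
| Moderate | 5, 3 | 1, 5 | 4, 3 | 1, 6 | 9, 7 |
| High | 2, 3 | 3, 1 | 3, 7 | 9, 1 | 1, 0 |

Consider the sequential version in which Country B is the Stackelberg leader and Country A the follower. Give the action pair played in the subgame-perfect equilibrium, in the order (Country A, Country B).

Work backward from Country A's decision.
- T0 → Country A plays Moderate (best of 3, 5, 2); Country B gets 3.
- T1 → Country A plays High (best of 1, 1, 3); Country B gets 1.
- T2 → Country A plays Free (best of 7, 4, 3); Country B gets 8.
- T3 → Country A plays High (best of 3, 1, 9); Country B gets 1.
- T4 → Country A plays Moderate (best of 2, 9, 1); Country B gets 7.
Among 3, 1, 8, 1, 7, the best is 8 at T2. Subgame-perfect outcome: (Free, T2) with payoffs (7, 8).

(Free, T2)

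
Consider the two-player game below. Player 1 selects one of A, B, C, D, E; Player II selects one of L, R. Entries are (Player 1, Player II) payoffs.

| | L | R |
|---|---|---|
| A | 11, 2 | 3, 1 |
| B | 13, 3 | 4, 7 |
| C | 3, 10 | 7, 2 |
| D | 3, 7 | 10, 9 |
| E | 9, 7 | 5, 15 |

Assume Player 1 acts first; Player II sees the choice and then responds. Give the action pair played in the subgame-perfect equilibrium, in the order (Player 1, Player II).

(A, L)

Solve by backward induction (Player 1 leads).
- A → Player II plays L (best of 2, 1); Player 1 gets 11.
- B → Player II plays R (best of 3, 7); Player 1 gets 4.
- C → Player II plays L (best of 10, 2); Player 1 gets 3.
- D → Player II plays R (best of 7, 9); Player 1 gets 10.
- E → Player II plays R (best of 7, 15); Player 1 gets 5.
Among 11, 4, 3, 10, 5, the best is 11 at A. Subgame-perfect outcome: (A, L) with payoffs (11, 2).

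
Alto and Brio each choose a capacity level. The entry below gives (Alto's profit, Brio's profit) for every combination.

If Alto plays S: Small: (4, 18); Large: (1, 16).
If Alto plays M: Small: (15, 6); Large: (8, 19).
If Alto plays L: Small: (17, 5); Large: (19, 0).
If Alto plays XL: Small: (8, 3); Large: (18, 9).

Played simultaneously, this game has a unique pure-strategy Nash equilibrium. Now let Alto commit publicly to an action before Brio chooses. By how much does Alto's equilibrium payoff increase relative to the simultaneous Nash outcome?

Solve by backward induction (Alto leads).
- S: BR = Small, leader payoff 4.
- M: BR = Large, leader payoff 8.
- L: BR = Small, leader payoff 17.
- XL: BR = Large, leader payoff 18.
Alto's induced payoffs are 4, 8, 17, 18, so Alto commits to XL. Subgame-perfect outcome: (XL, Large) with payoffs (18, 9).
For the simultaneous game, intersect best replies.
Alto's best replies: Small→L; Large→L.
Brio's best replies: S→Small; M→Large; L→Small; XL→Large.
The unique mutual best reply is (L, Small), giving (17, 5).
Alto's commitment gain: 18 − 17 = 1.

1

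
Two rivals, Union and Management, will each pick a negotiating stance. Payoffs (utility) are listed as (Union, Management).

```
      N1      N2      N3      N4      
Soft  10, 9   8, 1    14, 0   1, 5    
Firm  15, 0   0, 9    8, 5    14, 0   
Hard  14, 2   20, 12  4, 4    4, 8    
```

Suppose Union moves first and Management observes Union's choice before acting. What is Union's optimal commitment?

Backward induction with Union moving first.
- Soft: Management compares 9, 1, 0, 5 and picks N1; Union would get 10.
- Firm: Management compares 0, 9, 5, 0 and picks N2; Union would get 0.
- Hard: Management compares 2, 12, 4, 8 and picks N2; Union would get 20.
Union's induced payoffs are 10, 0, 20, so Union commits to Hard. Subgame-perfect outcome: (Hard, N2) with payoffs (20, 12).

Hard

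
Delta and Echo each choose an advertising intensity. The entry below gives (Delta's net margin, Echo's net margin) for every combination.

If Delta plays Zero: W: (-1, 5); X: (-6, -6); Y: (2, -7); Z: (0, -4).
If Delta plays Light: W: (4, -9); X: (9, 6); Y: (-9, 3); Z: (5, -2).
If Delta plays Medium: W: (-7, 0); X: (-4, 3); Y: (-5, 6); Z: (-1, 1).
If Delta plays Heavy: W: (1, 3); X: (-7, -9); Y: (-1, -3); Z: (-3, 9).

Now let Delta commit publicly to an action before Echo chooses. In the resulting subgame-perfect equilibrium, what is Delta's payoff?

Echo best-responds to each possible Delta move:
- Zero → Echo plays W (best of 5, -6, -7, -4); Delta gets -1.
- Light → Echo plays X (best of -9, 6, 3, -2); Delta gets 9.
- Medium → Echo plays Y (best of 0, 3, 6, 1); Delta gets -5.
- Heavy → Echo plays Z (best of 3, -9, -3, 9); Delta gets -3.
Delta's induced payoffs are -1, 9, -5, -3, so Delta commits to Light. Subgame-perfect outcome: (Light, X) with payoffs (9, 6).

9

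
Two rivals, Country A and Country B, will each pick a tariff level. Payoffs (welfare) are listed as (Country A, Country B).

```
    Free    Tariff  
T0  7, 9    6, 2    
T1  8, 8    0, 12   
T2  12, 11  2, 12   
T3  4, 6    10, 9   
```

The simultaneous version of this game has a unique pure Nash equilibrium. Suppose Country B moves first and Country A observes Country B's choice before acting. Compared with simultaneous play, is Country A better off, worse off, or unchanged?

better off

Solve by backward induction (Country B leads).
- Free: Country A compares 7, 8, 12, 4 and picks T2; Country B would get 11.
- Tariff: Country A compares 6, 0, 2, 10 and picks T3; Country B would get 9.
Country B's induced payoffs are 11, 9, so Country B commits to Free. Subgame-perfect outcome: (T2, Free) with payoffs (12, 11).
Now find the simultaneous Nash equilibrium.
Country A's best replies: Free→T2; Tariff→T3.
Country B's best replies: T0→Free; T1→Tariff; T2→Tariff; T3→Tariff.
Only (T3, Tariff) has each player best-responding; Nash payoffs (10, 9).
Country A earns 12 sequentially versus 10 at the Nash outcome: better off.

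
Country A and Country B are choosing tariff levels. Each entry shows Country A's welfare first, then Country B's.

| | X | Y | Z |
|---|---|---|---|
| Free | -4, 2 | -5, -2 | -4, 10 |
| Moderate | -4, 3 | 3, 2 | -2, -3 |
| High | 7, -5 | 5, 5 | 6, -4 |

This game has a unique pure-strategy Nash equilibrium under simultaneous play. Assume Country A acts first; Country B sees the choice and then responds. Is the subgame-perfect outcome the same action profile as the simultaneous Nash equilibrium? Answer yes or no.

yes

Work backward from Country B's decision.
- Free: BR = Z, leader payoff -4.
- Moderate: BR = X, leader payoff -4.
- High: BR = Y, leader payoff 5.
Among -4, -4, 5, the best is 5 at High. Subgame-perfect outcome: (High, Y) with payoffs (5, 5).
Under simultaneous play:
Country A's best replies: X→High; Y→High; Z→High.
Country B's best replies: Free→Z; Moderate→X; High→Y.
Only (High, Y) has each player best-responding; Nash payoffs (5, 5).
Sequential outcome (High, Y) coincides with the Nash profile (High, Y).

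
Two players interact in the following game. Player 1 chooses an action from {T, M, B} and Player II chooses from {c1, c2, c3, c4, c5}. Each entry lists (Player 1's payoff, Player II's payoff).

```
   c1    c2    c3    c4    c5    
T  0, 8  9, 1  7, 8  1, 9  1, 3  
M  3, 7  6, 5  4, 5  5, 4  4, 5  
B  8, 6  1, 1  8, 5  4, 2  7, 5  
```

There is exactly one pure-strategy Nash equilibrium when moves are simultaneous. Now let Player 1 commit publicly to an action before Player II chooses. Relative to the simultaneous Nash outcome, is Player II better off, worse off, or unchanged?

Work backward from Player II's decision.
- T → Player II plays c4 (best of 8, 1, 8, 9, 3); Player 1 gets 1.
- M → Player II plays c1 (best of 7, 5, 5, 4, 5); Player 1 gets 3.
- B → Player II plays c1 (best of 6, 1, 5, 2, 5); Player 1 gets 8.
Maximizing over 1, 3, 8, Player 1 chooses B. Subgame-perfect outcome: (B, c1) with payoffs (8, 6).
For the simultaneous game, intersect best replies.
Player 1's best replies: c1→B; c2→T; c3→B; c4→M; c5→B.
Player II's best replies: T→c4; M→c1; B→c1.
Only (B, c1) has each player best-responding; Nash payoffs (8, 6).
Player II earns 6 sequentially versus 6 at the Nash outcome: unchanged.

unchanged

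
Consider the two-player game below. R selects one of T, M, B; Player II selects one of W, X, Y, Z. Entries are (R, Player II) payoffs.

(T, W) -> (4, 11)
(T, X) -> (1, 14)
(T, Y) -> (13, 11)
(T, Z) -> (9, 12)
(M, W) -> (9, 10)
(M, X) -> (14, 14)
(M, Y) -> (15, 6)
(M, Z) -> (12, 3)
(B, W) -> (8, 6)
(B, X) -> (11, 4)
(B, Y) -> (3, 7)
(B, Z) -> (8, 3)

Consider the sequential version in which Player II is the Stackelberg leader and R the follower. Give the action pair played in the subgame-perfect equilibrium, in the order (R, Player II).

Work backward from R's decision.
- W: BR = M, leader payoff 10.
- X: BR = M, leader payoff 14.
- Y: BR = M, leader payoff 6.
- Z: BR = M, leader payoff 3.
Among 10, 14, 6, 3, the best is 14 at X. Subgame-perfect outcome: (M, X) with payoffs (14, 14).

(M, X)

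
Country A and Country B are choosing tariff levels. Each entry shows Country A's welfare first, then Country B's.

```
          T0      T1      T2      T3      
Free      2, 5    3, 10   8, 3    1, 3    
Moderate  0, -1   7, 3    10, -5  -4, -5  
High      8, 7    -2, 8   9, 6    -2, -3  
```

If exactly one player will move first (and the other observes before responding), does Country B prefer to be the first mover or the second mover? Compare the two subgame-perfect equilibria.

If Country A leads: Country B's best replies are Free→T1, Moderate→T1, High→T1; Country A's induced payoffs 3, 7, -2; outcome (Moderate, T1), payoffs (7, 3).
If Country B leads: Country A's best replies are T0→High, T1→Moderate, T2→Moderate, T3→Free; Country B's induced payoffs 7, 3, -5, 3; outcome (High, T0), payoffs (8, 7).
Country B gets 7 moving first and 3 moving second, so Country B prefers to move first.

first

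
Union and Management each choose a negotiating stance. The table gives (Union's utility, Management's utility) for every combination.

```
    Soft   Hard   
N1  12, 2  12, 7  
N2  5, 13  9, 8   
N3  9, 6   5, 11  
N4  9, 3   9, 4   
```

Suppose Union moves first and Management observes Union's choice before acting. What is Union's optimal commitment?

Work backward from Management's decision.
- N1: Management compares 2, 7 and picks Hard; Union would get 12.
- N2: Management compares 13, 8 and picks Soft; Union would get 5.
- N3: Management compares 6, 11 and picks Hard; Union would get 5.
- N4: Management compares 3, 4 and picks Hard; Union would get 9.
Union's induced payoffs are 12, 5, 5, 9, so Union commits to N1. Subgame-perfect outcome: (N1, Hard) with payoffs (12, 7).

N1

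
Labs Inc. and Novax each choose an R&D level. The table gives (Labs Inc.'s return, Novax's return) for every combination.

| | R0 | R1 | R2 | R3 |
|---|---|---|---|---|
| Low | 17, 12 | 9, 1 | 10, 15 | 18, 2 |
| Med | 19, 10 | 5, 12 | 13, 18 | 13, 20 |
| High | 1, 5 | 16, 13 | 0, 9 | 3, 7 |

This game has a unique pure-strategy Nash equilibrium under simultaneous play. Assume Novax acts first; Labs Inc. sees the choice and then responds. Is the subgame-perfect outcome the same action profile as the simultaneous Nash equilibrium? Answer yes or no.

Work backward from Labs Inc.'s decision.
- R0: BR = Med, leader payoff 10.
- R1: BR = High, leader payoff 13.
- R2: BR = Med, leader payoff 18.
- R3: BR = Low, leader payoff 2.
Maximizing over 10, 13, 18, 2, Novax chooses R2. Subgame-perfect outcome: (Med, R2) with payoffs (13, 18).
Now find the simultaneous Nash equilibrium.
Labs Inc.'s best replies: R0→Med; R1→High; R2→Med; R3→Low.
Novax's best replies: Low→R2; Med→R3; High→R1.
Only (High, R1) has each player best-responding; Nash payoffs (16, 13).
Sequential outcome (Med, R2) differs from the Nash profile (High, R1).

no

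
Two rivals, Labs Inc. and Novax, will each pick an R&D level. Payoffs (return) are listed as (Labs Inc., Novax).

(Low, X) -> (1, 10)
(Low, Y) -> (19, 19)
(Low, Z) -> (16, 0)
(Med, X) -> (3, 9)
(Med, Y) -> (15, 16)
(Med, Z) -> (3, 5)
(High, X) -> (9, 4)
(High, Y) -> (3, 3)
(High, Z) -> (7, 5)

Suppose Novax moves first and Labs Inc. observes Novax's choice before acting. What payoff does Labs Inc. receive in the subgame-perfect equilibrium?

19

Backward induction with Novax moving first.
- X: BR = High, leader payoff 4.
- Y: BR = Low, leader payoff 19.
- Z: BR = Low, leader payoff 0.
Among 4, 19, 0, the best is 19 at Y. Subgame-perfect outcome: (Low, Y) with payoffs (19, 19).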